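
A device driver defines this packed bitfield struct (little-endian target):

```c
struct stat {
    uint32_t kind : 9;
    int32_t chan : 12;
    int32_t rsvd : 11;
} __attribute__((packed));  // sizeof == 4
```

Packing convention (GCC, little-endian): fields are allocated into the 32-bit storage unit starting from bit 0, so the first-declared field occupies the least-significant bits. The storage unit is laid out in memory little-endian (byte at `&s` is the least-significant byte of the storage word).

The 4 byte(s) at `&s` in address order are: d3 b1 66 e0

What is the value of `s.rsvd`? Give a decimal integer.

[0]=0xd3 [1]=0xb1 [2]=0x66 [3]=0xe0 (little-endian) → word 0xe066b1d3
kind [0+:9] = (word>>0) & 0x1ff = 467
chan [9+:12] = (word>>9) & 0xfff = 856
rsvd [21+:11] = (word>>21) & 0x7ff = 1795  ←
rsvd signed 11b, MSB=1: 1795 - 2048 = -253

-253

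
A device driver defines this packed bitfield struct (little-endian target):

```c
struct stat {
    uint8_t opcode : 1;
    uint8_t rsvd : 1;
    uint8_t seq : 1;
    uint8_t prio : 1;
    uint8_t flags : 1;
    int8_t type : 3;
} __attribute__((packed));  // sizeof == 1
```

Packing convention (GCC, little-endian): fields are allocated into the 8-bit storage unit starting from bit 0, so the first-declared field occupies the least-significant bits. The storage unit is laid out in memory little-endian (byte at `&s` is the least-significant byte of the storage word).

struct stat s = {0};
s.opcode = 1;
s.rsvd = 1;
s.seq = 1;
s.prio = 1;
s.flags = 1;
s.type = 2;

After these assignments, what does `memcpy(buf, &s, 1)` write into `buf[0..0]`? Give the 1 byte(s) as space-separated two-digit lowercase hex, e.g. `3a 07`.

5f

opcode:1 = 1 → 0x1 << 0 → word 0x01
rsvd:1 = 1 → 0x1 << 1 → word 0x03
seq:1 = 1 → 0x1 << 2 → word 0x07
prio:1 = 1 → 0x1 << 3 → word 0x0f
flags:1 = 1 → 0x1 << 4 → word 0x1f
type:3 = 2 → 0x2 << 5 → word 0x5f
word = 0x5f → little-endian bytes:
  [0]=0x5f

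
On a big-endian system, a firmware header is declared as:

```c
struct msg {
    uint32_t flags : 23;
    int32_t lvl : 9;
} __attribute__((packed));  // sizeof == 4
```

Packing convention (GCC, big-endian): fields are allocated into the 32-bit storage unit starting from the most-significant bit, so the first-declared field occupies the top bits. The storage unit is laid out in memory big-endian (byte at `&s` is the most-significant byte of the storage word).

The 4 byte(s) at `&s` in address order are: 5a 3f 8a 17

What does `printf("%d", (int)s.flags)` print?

[0]=0x5a [1]=0x3f [2]=0x8a [3]=0x17 (big-endian) → word 0x5a3f8a17
flags [9+:23] = (word>>9) & 0x7fffff = 2957253  ←
lvl [0+:9] = (word>>0) & 0x1ff = 23

2957253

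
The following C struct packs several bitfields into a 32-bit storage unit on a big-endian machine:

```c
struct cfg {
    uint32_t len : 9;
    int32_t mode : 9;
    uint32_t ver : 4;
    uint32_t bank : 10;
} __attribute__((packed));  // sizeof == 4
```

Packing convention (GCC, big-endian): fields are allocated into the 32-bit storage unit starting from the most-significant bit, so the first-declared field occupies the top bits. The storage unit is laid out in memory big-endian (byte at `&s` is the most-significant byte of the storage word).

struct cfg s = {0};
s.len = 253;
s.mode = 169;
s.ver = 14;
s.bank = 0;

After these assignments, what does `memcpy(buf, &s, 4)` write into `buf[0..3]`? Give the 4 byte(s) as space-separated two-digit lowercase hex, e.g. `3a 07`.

7e aa 78 00

len (9b) val=253 bits=0xfd at bit 23: 0x7e800000
mode (9b) val=169 bits=0xa9 at bit 14: 0x7eaa4000
ver (4b) val=14 bits=0xe at bit 10: 0x7eaa7800
bank (10b) val=0 bits=0x0 at bit 0: 0x7eaa7800
word = 0x7eaa7800 → big-endian bytes:
  [0]=0x7e  [1]=0xaa  [2]=0x78  [3]=0x00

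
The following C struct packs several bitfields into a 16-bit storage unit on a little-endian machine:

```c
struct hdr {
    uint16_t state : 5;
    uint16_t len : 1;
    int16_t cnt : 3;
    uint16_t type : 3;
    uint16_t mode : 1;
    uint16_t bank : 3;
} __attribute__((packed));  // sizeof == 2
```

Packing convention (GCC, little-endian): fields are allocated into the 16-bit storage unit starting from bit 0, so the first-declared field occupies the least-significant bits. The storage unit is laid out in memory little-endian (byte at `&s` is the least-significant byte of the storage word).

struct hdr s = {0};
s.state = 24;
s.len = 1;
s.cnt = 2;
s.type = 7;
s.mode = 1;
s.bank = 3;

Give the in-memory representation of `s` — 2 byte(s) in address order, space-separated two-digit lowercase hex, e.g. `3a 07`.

b8 7e

[0+:5] state=24 & 0x1f = 0x18; word=0x0018
[5+:1] len=1 & 0x1 = 0x1; word=0x0038
[6+:3] cnt=2 & 0x7 = 0x2; word=0x00b8
[9+:3] type=7 & 0x7 = 0x7; word=0x0eb8
[12+:1] mode=1 & 0x1 = 0x1; word=0x1eb8
[13+:3] bank=3 & 0x7 = 0x3; word=0x7eb8
word = 0x7eb8 → little-endian bytes:
  [0]=0xb8  [1]=0x7e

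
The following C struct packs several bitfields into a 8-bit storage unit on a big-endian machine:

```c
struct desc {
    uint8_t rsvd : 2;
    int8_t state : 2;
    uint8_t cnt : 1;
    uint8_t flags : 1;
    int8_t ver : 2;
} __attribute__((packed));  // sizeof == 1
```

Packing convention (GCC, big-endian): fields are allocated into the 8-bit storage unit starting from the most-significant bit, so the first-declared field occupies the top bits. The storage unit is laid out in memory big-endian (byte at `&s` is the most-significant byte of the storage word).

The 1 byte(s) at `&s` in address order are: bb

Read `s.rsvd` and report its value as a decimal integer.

2

[0]=0xbb (big-endian) → word 0xbb
rsvd:2 @ bit 6 → (0xbb>>6)&0x3 = 0x2  ←
state:2 @ bit 4 → (0xbb>>4)&0x3 = 0x3
cnt:1 @ bit 3 → (0xbb>>3)&0x1 = 0x1
flags:1 @ bit 2 → (0xbb>>2)&0x1 = 0x0
ver:2 @ bit 0 → (0xbb>>0)&0x3 = 0x3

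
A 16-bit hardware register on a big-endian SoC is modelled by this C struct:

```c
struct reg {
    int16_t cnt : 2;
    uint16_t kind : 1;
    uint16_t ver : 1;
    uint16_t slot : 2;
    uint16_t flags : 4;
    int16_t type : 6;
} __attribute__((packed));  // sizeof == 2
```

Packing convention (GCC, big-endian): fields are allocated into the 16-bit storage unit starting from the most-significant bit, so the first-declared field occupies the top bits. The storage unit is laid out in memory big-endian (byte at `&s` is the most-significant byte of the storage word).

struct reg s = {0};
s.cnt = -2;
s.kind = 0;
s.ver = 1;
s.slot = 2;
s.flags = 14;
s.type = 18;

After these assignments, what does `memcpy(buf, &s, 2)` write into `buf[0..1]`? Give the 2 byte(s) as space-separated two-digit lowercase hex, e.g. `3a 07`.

9b 92

cnt:2 = -2 → 0x2 << 14 → word 0x8000
kind:1 = 0 → 0x0 << 13 → word 0x8000
ver:1 = 1 → 0x1 << 12 → word 0x9000
slot:2 = 2 → 0x2 << 10 → word 0x9800
flags:4 = 14 → 0xe << 6 → word 0x9b80
type:6 = 18 → 0x12 << 0 → word 0x9b92
word = 0x9b92 → big-endian bytes:
  [0]=0x9b  [1]=0x92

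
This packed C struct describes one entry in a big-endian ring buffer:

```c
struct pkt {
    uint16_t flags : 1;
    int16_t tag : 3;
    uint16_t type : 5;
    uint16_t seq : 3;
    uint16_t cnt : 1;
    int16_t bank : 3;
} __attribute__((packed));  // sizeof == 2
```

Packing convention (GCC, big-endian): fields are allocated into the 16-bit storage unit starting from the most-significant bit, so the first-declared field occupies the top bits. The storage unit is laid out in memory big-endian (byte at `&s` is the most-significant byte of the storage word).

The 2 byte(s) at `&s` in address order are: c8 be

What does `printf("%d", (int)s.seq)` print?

[0]=0xc8 [1]=0xbe (big-endian) → word 0xc8be
flags:1 @ bit 15 → (0xc8be>>15)&0x1 = 0x1
tag:3 @ bit 12 → (0xc8be>>12)&0x7 = 0x4
type:5 @ bit 7 → (0xc8be>>7)&0x1f = 0x11
seq:3 @ bit 4 → (0xc8be>>4)&0x7 = 0x3  ←
cnt:1 @ bit 3 → (0xc8be>>3)&0x1 = 0x1
bank:3 @ bit 0 → (0xc8be>>0)&0x7 = 0x6

3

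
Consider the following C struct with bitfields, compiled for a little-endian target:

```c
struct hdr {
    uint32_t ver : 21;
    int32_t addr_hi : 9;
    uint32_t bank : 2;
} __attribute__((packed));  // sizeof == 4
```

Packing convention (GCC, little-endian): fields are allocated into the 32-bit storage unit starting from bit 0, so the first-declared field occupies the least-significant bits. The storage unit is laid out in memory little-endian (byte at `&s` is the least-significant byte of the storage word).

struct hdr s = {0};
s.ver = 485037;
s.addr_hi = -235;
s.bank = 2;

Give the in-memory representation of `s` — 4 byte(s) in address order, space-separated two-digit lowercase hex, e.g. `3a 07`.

ad 66 a7 a2

[0+:21] ver=485037 & 0x1fffff = 0x766ad; word=0x000766ad
[21+:9] addr_hi=-235 & 0x1ff = 0x115; word=0x22a766ad
[30+:2] bank=2 & 0x3 = 0x2; word=0xa2a766ad
word = 0xa2a766ad → little-endian bytes:
  [0]=0xad  [1]=0x66  [2]=0xa7  [3]=0xa2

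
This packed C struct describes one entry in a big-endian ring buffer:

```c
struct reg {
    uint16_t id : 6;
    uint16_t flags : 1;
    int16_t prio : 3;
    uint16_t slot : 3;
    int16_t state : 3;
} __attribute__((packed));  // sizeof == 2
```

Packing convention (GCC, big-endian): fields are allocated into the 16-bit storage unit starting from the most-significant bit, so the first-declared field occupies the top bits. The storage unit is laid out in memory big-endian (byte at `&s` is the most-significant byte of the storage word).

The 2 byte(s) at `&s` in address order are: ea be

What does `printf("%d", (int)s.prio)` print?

[0]=0xea [1]=0xbe (big-endian) → word 0xeabe
id [10+:6] = (word>>10) & 0x3f = 58
flags [9+:1] = (word>>9) & 0x1 = 1
prio [6+:3] = (word>>6) & 0x7 = 2  ←
slot [3+:3] = (word>>3) & 0x7 = 7
state [0+:3] = (word>>0) & 0x7 = 6
prio signed 3b, MSB=0: value = 2

2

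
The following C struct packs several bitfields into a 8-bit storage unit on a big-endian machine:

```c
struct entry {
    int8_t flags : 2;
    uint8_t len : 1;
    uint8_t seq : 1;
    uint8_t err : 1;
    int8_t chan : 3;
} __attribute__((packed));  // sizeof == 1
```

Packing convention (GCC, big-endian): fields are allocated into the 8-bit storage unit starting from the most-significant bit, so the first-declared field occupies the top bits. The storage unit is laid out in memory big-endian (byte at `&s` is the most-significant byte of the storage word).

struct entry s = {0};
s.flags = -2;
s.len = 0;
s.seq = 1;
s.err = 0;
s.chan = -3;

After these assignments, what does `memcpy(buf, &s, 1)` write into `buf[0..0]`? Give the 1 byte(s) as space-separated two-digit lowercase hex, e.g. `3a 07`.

95

flags:2 = -2 → 0x2 << 6 → word 0x80
len:1 = 0 → 0x0 << 5 → word 0x80
seq:1 = 1 → 0x1 << 4 → word 0x90
err:1 = 0 → 0x0 << 3 → word 0x90
chan:3 = -3 → 0x5 << 0 → word 0x95
word = 0x95 → big-endian bytes:
  [0]=0x95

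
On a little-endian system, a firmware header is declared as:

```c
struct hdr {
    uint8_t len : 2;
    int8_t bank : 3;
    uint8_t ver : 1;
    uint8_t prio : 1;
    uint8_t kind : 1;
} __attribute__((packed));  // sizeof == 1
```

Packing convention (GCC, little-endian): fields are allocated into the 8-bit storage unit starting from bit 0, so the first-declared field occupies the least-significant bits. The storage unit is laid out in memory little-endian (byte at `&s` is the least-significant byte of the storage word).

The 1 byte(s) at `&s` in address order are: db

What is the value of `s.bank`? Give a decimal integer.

-2

[0]=0xdb (little-endian) → word 0xdb
len:2 @ bit 0 → (0xdb>>0)&0x3 = 0x3
bank:3 @ bit 2 → (0xdb>>2)&0x7 = 0x6  ←
ver:1 @ bit 5 → (0xdb>>5)&0x1 = 0x0
prio:1 @ bit 6 → (0xdb>>6)&0x1 = 0x1
kind:1 @ bit 7 → (0xdb>>7)&0x1 = 0x1
bank signed 3b, MSB=1: 6 - 8 = -2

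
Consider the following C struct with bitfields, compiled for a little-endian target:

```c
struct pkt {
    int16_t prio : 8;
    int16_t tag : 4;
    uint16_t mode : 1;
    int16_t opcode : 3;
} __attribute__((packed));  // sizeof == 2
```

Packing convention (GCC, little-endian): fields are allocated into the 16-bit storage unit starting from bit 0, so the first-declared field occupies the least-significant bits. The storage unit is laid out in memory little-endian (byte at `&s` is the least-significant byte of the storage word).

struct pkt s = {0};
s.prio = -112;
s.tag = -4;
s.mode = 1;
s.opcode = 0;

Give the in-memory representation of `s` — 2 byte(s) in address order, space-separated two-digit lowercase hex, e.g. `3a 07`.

90 1c

[0+:8] prio=-112 & 0xff = 0x90; word=0x0090
[8+:4] tag=-4 & 0xf = 0xc; word=0x0c90
[12+:1] mode=1 & 0x1 = 0x1; word=0x1c90
[13+:3] opcode=0 & 0x7 = 0x0; word=0x1c90
word = 0x1c90 → little-endian bytes:
  [0]=0x90  [1]=0x1c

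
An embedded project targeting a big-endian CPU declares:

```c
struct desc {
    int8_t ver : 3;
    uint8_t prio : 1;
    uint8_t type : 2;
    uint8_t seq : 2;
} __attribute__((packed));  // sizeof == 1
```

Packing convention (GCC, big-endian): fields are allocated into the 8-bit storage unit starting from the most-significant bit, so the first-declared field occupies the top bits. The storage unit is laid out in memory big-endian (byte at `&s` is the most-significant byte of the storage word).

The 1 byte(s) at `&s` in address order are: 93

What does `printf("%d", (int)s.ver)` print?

[0]=0x93 (big-endian) → word 0x93
ver [5+:3] = (word>>5) & 0x7 = 4  ←
prio [4+:1] = (word>>4) & 0x1 = 1
type [2+:2] = (word>>2) & 0x3 = 0
seq [0+:2] = (word>>0) & 0x3 = 3
ver signed 3b, MSB=1: 4 - 8 = -4

-4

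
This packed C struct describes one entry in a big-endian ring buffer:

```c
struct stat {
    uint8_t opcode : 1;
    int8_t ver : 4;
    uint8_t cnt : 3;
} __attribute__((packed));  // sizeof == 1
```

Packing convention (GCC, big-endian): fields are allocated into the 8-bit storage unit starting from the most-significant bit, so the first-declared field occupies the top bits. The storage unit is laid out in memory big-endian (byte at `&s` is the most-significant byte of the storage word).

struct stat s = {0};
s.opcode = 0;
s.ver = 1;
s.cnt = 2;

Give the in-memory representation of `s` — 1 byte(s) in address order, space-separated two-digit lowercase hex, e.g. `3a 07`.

opcode (1b) val=0 bits=0x0 at bit 7: 0x00
ver (4b) val=1 bits=0x1 at bit 3: 0x08
cnt (3b) val=2 bits=0x2 at bit 0: 0x0a
word = 0x0a → big-endian bytes:
  [0]=0x0a

0a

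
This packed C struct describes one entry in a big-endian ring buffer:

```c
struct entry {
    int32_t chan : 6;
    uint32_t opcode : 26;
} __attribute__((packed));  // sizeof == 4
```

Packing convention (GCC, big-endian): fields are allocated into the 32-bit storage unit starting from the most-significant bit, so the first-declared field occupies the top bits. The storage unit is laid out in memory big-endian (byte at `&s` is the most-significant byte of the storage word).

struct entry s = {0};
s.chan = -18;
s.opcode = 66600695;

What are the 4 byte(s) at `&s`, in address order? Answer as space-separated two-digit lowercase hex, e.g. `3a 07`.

chan (6b) val=-18 bits=0x2e at bit 26: 0xb8000000
opcode (26b) val=66600695 bits=0x3f83ef7 at bit 0: 0xbbf83ef7
word = 0xbbf83ef7 → big-endian bytes:
  [0]=0xbb  [1]=0xf8  [2]=0x3e  [3]=0xf7

bb f8 3e f7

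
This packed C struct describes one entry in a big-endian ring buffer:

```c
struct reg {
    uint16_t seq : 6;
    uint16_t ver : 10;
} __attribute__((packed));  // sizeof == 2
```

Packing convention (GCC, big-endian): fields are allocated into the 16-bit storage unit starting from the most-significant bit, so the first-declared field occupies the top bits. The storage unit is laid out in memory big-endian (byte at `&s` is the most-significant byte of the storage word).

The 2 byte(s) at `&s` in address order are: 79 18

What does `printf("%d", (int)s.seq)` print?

30

[0]=0x79 [1]=0x18 (big-endian) → word 0x7918
seq [10+:6] = (word>>10) & 0x3f = 30  ←
ver [0+:10] = (word>>0) & 0x3ff = 280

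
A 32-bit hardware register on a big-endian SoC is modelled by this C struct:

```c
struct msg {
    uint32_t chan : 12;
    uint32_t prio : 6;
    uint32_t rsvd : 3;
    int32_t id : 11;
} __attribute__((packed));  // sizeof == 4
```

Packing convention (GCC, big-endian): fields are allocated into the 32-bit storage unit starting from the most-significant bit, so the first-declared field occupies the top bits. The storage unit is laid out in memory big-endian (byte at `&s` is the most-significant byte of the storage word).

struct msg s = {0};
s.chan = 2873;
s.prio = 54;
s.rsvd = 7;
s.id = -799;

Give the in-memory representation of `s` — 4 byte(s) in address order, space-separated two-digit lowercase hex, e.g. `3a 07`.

[20+:12] chan=2873 & 0xfff = 0xb39; word=0xb3900000
[14+:6] prio=54 & 0x3f = 0x36; word=0xb39d8000
[11+:3] rsvd=7 & 0x7 = 0x7; word=0xb39db800
[0+:11] id=-799 & 0x7ff = 0x4e1; word=0xb39dbce1
word = 0xb39dbce1 → big-endian bytes:
  [0]=0xb3  [1]=0x9d  [2]=0xbc  [3]=0xe1

b3 9d bc e1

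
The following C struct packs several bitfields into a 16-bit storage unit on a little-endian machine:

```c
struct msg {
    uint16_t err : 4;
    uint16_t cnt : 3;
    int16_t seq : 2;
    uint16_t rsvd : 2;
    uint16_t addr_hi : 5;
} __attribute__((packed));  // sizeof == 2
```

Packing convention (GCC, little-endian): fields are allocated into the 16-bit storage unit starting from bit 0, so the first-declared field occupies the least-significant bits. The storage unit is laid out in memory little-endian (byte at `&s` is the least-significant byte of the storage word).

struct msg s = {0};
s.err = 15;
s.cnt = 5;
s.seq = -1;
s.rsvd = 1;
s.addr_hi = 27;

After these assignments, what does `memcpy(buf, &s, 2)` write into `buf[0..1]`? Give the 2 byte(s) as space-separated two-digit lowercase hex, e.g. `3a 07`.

err (4b) val=15 bits=0xf at bit 0: 0x000f
cnt (3b) val=5 bits=0x5 at bit 4: 0x005f
seq (2b) val=-1 bits=0x3 at bit 7: 0x01df
rsvd (2b) val=1 bits=0x1 at bit 9: 0x03df
addr_hi (5b) val=27 bits=0x1b at bit 11: 0xdbdf
word = 0xdbdf → little-endian bytes:
  [0]=0xdf  [1]=0xdb

df db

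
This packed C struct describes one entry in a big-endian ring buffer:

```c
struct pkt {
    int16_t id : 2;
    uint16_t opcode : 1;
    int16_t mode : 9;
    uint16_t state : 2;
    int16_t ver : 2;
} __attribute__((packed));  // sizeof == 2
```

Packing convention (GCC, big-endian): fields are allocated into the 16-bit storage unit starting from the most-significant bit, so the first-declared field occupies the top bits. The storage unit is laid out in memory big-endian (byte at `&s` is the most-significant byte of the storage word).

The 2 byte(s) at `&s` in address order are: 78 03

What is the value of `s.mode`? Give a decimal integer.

-128

[0]=0x78 [1]=0x03 (big-endian) → word 0x7803
id:2 @ bit 14 → (0x7803>>14)&0x3 = 0x1
opcode:1 @ bit 13 → (0x7803>>13)&0x1 = 0x1
mode:9 @ bit 4 → (0x7803>>4)&0x1ff = 0x180  ←
state:2 @ bit 2 → (0x7803>>2)&0x3 = 0x0
ver:2 @ bit 0 → (0x7803>>0)&0x3 = 0x3
mode signed 9b, MSB=1: 384 - 512 = -128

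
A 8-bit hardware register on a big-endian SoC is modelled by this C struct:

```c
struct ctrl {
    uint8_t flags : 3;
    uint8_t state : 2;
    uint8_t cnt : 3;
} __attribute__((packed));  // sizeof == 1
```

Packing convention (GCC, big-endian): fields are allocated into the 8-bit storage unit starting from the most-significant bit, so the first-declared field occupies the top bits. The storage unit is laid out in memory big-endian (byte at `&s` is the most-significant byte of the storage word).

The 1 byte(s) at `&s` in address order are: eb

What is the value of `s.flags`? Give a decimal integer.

7

[0]=0xeb (big-endian) → word 0xeb
flags [5+:3] = (word>>5) & 0x7 = 7  ←
state [3+:2] = (word>>3) & 0x3 = 1
cnt [0+:3] = (word>>0) & 0x7 = 3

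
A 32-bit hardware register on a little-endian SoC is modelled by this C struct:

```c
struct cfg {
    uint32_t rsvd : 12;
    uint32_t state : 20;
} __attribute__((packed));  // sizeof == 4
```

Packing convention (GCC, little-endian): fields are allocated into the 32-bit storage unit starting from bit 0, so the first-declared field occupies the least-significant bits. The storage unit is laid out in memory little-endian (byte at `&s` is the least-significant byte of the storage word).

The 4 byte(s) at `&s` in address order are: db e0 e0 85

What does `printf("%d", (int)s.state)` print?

548366

[0]=0xdb [1]=0xe0 [2]=0xe0 [3]=0x85 (little-endian) → word 0x85e0e0db
rsvd:12 @ bit 0 → (0x85e0e0db>>0)&0xfff = 0xdb
state:20 @ bit 12 → (0x85e0e0db>>12)&0xfffff = 0x85e0e  ←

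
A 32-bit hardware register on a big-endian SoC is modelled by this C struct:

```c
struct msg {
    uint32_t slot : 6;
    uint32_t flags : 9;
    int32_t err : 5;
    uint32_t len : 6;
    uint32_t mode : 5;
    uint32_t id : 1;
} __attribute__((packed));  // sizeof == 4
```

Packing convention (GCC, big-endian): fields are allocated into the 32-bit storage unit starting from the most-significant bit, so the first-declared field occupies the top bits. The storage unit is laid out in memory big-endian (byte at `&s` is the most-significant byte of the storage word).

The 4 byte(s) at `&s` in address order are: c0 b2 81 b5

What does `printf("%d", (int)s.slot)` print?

48

[0]=0xc0 [1]=0xb2 [2]=0x81 [3]=0xb5 (big-endian) → word 0xc0b281b5
slot:6 @ bit 26 → (0xc0b281b5>>26)&0x3f = 0x30  ←
flags:9 @ bit 17 → (0xc0b281b5>>17)&0x1ff = 0x59
err:5 @ bit 12 → (0xc0b281b5>>12)&0x1f = 0x8
len:6 @ bit 6 → (0xc0b281b5>>6)&0x3f = 0x6
mode:5 @ bit 1 → (0xc0b281b5>>1)&0x1f = 0x1a
id:1 @ bit 0 → (0xc0b281b5>>0)&0x1 = 0x1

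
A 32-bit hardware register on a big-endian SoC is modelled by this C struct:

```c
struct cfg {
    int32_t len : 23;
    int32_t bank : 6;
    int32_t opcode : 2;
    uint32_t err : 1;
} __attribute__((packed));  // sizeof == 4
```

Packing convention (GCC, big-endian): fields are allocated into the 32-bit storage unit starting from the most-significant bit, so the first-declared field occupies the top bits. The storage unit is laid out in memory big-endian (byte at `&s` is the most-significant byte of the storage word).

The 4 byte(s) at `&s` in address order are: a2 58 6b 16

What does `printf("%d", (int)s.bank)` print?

-30

[0]=0xa2 [1]=0x58 [2]=0x6b [3]=0x16 (big-endian) → word 0xa2586b16
len:23 @ bit 9 → (0xa2586b16>>9)&0x7fffff = 0x512c35
bank:6 @ bit 3 → (0xa2586b16>>3)&0x3f = 0x22  ←
opcode:2 @ bit 1 → (0xa2586b16>>1)&0x3 = 0x3
err:1 @ bit 0 → (0xa2586b16>>0)&0x1 = 0x0
bank signed 6b, MSB=1: 34 - 64 = -30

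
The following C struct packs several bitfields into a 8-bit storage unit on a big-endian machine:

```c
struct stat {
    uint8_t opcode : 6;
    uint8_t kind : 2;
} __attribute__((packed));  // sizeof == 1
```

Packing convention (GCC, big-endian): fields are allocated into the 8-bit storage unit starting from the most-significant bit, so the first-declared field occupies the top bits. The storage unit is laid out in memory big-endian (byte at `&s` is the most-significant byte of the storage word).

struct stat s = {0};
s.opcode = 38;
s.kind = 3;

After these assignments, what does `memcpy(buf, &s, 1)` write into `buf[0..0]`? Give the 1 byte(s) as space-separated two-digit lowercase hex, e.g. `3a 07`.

9b

opcode:6 = 38 → 0x26 << 2 → word 0x98
kind:2 = 3 → 0x3 << 0 → word 0x9b
word = 0x9b → big-endian bytes:
  [0]=0x9b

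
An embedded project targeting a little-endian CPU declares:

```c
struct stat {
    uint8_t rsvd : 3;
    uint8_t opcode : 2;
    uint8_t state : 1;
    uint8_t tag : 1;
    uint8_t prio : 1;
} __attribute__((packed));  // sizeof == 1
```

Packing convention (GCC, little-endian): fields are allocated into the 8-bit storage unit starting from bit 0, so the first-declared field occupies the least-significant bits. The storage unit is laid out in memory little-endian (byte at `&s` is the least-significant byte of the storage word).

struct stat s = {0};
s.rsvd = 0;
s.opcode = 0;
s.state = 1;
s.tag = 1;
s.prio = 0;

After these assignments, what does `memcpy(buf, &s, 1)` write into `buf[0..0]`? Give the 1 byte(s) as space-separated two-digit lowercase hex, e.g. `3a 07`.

rsvd:3 = 0 → 0x0 << 0 → word 0x00
opcode:2 = 0 → 0x0 << 3 → word 0x00
state:1 = 1 → 0x1 << 5 → word 0x20
tag:1 = 1 → 0x1 << 6 → word 0x60
prio:1 = 0 → 0x0 << 7 → word 0x60
word = 0x60 → little-endian bytes:
  [0]=0x60

60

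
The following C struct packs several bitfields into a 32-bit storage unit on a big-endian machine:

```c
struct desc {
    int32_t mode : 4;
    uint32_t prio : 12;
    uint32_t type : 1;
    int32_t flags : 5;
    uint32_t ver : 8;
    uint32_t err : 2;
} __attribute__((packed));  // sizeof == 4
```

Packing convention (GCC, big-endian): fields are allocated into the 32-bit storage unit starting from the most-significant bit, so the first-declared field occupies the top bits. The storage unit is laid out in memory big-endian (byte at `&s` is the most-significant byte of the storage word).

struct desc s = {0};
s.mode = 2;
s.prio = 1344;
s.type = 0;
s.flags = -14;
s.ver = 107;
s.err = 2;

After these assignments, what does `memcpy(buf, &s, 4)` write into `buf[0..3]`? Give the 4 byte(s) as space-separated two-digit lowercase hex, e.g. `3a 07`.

25 40 49 ae

mode:4 = 2 → 0x2 << 28 → word 0x20000000
prio:12 = 1344 → 0x540 << 16 → word 0x25400000
type:1 = 0 → 0x0 << 15 → word 0x25400000
flags:5 = -14 → 0x12 << 10 → word 0x25404800
ver:8 = 107 → 0x6b << 2 → word 0x254049ac
err:2 = 2 → 0x2 << 0 → word 0x254049ae
word = 0x254049ae → big-endian bytes:
  [0]=0x25  [1]=0x40  [2]=0x49  [3]=0xae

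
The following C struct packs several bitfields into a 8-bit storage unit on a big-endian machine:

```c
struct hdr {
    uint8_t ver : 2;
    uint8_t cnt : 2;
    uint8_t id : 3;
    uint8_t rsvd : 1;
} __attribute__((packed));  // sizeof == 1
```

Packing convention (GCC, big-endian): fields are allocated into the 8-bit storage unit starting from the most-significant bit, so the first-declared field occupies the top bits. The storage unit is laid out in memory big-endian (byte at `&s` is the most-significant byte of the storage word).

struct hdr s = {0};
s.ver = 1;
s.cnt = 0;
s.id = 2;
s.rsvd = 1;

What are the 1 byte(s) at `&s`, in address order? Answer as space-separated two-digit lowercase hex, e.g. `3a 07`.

45

ver:2 = 1 → 0x1 << 6 → word 0x40
cnt:2 = 0 → 0x0 << 4 → word 0x40
id:3 = 2 → 0x2 << 1 → word 0x44
rsvd:1 = 1 → 0x1 << 0 → word 0x45
word = 0x45 → big-endian bytes:
  [0]=0x45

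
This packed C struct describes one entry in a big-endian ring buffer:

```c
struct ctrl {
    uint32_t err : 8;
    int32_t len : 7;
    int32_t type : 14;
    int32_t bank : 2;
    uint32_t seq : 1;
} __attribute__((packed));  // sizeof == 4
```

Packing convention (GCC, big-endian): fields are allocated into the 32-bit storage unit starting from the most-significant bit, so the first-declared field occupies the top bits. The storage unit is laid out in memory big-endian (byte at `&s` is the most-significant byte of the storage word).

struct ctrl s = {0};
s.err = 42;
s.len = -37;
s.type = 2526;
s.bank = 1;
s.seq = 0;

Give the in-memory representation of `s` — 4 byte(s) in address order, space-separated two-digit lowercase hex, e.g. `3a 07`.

2a b6 4e f2

[24+:8] err=42 & 0xff = 0x2a; word=0x2a000000
[17+:7] len=-37 & 0x7f = 0x5b; word=0x2ab60000
[3+:14] type=2526 & 0x3fff = 0x9de; word=0x2ab64ef0
[1+:2] bank=1 & 0x3 = 0x1; word=0x2ab64ef2
[0+:1] seq=0 & 0x1 = 0x0; word=0x2ab64ef2
word = 0x2ab64ef2 → big-endian bytes:
  [0]=0x2a  [1]=0xb6  [2]=0x4e  [3]=0xf2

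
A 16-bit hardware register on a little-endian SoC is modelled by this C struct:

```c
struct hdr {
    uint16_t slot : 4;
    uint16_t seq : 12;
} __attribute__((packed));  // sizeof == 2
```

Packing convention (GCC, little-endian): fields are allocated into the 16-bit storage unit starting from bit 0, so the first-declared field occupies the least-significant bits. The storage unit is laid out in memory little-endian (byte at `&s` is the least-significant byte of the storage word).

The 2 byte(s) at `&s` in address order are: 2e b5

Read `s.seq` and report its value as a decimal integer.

[0]=0x2e [1]=0xb5 (little-endian) → word 0xb52e
slot:4 @ bit 0 → (0xb52e>>0)&0xf = 0xe
seq:12 @ bit 4 → (0xb52e>>4)&0xfff = 0xb52  ←

2898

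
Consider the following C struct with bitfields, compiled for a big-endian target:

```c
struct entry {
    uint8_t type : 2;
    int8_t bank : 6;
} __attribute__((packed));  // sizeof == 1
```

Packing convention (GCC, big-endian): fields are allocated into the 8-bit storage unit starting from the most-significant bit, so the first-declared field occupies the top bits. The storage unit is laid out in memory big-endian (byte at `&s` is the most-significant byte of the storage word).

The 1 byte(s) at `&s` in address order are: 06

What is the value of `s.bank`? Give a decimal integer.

6

[0]=0x06 (big-endian) → word 0x06
type:2 @ bit 6 → (0x06>>6)&0x3 = 0x0
bank:6 @ bit 0 → (0x06>>0)&0x3f = 0x6  ←
bank signed 6b, MSB=0: value = 6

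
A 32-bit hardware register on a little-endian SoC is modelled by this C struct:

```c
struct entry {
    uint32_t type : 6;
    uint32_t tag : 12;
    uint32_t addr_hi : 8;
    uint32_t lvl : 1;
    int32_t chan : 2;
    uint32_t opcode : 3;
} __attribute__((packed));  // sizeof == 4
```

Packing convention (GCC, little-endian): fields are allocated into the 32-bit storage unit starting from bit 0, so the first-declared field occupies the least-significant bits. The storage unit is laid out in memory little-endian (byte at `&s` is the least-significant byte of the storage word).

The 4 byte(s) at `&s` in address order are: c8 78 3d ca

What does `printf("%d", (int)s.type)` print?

8

[0]=0xc8 [1]=0x78 [2]=0x3d [3]=0xca (little-endian) → word 0xca3d78c8
type:6 @ bit 0 → (0xca3d78c8>>0)&0x3f = 0x8  ←
tag:12 @ bit 6 → (0xca3d78c8>>6)&0xfff = 0x5e3
addr_hi:8 @ bit 18 → (0xca3d78c8>>18)&0xff = 0x8f
lvl:1 @ bit 26 → (0xca3d78c8>>26)&0x1 = 0x0
chan:2 @ bit 27 → (0xca3d78c8>>27)&0x3 = 0x1
opcode:3 @ bit 29 → (0xca3d78c8>>29)&0x7 = 0x6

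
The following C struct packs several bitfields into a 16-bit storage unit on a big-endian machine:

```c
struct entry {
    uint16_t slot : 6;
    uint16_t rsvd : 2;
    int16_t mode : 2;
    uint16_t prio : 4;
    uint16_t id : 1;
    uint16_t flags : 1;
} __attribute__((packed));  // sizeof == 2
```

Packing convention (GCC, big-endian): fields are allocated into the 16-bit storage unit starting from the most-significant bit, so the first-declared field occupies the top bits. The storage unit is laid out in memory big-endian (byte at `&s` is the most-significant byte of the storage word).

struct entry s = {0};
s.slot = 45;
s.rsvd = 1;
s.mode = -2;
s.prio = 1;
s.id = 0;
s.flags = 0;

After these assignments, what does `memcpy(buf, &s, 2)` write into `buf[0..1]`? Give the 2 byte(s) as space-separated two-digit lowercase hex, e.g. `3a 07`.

b5 84

slot:6 = 45 → 0x2d << 10 → word 0xb400
rsvd:2 = 1 → 0x1 << 8 → word 0xb500
mode:2 = -2 → 0x2 << 6 → word 0xb580
prio:4 = 1 → 0x1 << 2 → word 0xb584
id:1 = 0 → 0x0 << 1 → word 0xb584
flags:1 = 0 → 0x0 << 0 → word 0xb584
word = 0xb584 → big-endian bytes:
  [0]=0xb5  [1]=0x84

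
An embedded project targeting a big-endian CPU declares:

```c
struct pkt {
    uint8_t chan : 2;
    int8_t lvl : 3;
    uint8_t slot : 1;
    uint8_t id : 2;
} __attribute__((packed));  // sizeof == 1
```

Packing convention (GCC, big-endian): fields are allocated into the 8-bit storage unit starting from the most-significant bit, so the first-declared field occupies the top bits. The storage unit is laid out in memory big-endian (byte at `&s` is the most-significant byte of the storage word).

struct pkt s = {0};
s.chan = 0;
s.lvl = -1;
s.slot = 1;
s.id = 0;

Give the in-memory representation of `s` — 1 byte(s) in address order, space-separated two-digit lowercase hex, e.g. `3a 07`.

3c

[6+:2] chan=0 & 0x3 = 0x0; word=0x00
[3+:3] lvl=-1 & 0x7 = 0x7; word=0x38
[2+:1] slot=1 & 0x1 = 0x1; word=0x3c
[0+:2] id=0 & 0x3 = 0x0; word=0x3c
word = 0x3c → big-endian bytes:
  [0]=0x3c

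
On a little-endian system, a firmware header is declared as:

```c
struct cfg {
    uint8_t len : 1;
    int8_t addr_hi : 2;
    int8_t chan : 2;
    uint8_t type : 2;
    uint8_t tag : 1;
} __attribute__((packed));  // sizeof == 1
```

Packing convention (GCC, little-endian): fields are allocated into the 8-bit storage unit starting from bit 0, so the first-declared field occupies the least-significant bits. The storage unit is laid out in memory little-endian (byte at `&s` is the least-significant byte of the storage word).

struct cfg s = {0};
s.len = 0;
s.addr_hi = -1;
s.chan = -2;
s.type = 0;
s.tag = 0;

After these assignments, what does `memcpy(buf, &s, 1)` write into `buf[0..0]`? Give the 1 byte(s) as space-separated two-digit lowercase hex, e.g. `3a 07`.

16

len (1b) val=0 bits=0x0 at bit 0: 0x00
addr_hi (2b) val=-1 bits=0x3 at bit 1: 0x06
chan (2b) val=-2 bits=0x2 at bit 3: 0x16
type (2b) val=0 bits=0x0 at bit 5: 0x16
tag (1b) val=0 bits=0x0 at bit 7: 0x16
word = 0x16 → little-endian bytes:
  [0]=0x16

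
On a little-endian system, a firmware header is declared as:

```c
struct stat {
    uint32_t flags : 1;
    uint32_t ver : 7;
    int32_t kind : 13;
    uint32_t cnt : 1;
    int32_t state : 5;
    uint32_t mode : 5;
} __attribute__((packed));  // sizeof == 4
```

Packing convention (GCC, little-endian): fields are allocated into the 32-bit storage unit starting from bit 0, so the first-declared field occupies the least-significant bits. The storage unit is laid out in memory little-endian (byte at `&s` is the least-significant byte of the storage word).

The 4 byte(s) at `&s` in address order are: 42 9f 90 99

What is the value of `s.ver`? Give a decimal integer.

[0]=0x42 [1]=0x9f [2]=0x90 [3]=0x99 (little-endian) → word 0x99909f42
flags [0+:1] = (word>>0) & 0x1 = 0
ver [1+:7] = (word>>1) & 0x7f = 33  ←
kind [8+:13] = (word>>8) & 0x1fff = 4255
cnt [21+:1] = (word>>21) & 0x1 = 0
state [22+:5] = (word>>22) & 0x1f = 6
mode [27+:5] = (word>>27) & 0x1f = 19

33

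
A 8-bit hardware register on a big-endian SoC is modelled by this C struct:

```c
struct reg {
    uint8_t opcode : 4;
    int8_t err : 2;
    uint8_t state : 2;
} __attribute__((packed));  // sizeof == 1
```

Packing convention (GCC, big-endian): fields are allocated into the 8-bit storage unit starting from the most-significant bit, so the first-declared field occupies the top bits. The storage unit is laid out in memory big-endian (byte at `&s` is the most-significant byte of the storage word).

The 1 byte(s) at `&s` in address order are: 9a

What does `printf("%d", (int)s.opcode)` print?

9

[0]=0x9a (big-endian) → word 0x9a
opcode:4 @ bit 4 → (0x9a>>4)&0xf = 0x9  ←
err:2 @ bit 2 → (0x9a>>2)&0x3 = 0x2
state:2 @ bit 0 → (0x9a>>0)&0x3 = 0x2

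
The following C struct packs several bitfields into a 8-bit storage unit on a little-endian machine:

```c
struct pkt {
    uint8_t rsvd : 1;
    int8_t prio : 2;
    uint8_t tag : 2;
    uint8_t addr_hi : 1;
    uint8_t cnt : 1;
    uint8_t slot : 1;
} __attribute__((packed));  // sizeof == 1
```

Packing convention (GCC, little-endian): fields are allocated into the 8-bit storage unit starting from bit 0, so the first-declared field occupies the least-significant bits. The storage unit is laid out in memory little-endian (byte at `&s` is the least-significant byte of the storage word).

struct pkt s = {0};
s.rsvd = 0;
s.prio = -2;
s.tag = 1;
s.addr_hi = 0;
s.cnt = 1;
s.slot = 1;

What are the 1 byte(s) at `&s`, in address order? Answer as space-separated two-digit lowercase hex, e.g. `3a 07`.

cc

rsvd (1b) val=0 bits=0x0 at bit 0: 0x00
prio (2b) val=-2 bits=0x2 at bit 1: 0x04
tag (2b) val=1 bits=0x1 at bit 3: 0x0c
addr_hi (1b) val=0 bits=0x0 at bit 5: 0x0c
cnt (1b) val=1 bits=0x1 at bit 6: 0x4c
slot (1b) val=1 bits=0x1 at bit 7: 0xcc
word = 0xcc → little-endian bytes:
  [0]=0xcc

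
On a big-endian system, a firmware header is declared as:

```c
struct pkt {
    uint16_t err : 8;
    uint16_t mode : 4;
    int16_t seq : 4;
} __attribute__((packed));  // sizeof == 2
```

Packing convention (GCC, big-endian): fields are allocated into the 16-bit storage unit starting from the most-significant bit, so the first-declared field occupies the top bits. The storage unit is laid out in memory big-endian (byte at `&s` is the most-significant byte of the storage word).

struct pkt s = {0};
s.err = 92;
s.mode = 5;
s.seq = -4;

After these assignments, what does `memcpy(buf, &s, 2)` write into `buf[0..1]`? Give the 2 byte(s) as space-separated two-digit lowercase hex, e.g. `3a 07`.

5c 5c

[8+:8] err=92 & 0xff = 0x5c; word=0x5c00
[4+:4] mode=5 & 0xf = 0x5; word=0x5c50
[0+:4] seq=-4 & 0xf = 0xc; word=0x5c5c
word = 0x5c5c → big-endian bytes:
  [0]=0x5c  [1]=0x5c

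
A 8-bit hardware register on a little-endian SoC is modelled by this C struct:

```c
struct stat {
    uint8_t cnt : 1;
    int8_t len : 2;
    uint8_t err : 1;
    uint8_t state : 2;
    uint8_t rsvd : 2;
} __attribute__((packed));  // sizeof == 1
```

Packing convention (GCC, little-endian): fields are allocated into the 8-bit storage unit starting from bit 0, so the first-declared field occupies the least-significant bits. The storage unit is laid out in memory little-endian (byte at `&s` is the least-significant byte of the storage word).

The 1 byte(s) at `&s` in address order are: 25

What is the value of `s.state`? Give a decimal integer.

[0]=0x25 (little-endian) → word 0x25
cnt:1 @ bit 0 → (0x25>>0)&0x1 = 0x1
len:2 @ bit 1 → (0x25>>1)&0x3 = 0x2
err:1 @ bit 3 → (0x25>>3)&0x1 = 0x0
state:2 @ bit 4 → (0x25>>4)&0x3 = 0x2  ←
rsvd:2 @ bit 6 → (0x25>>6)&0x3 = 0x0

2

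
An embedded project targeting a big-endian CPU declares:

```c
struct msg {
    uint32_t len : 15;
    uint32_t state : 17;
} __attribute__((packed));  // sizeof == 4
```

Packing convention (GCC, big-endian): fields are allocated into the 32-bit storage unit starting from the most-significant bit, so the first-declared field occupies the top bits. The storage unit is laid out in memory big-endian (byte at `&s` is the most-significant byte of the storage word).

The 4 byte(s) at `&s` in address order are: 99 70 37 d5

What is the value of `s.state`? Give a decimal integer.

14293

[0]=0x99 [1]=0x70 [2]=0x37 [3]=0xd5 (big-endian) → word 0x997037d5
len [17+:15] = (word>>17) & 0x7fff = 19640
state [0+:17] = (word>>0) & 0x1ffff = 14293  ←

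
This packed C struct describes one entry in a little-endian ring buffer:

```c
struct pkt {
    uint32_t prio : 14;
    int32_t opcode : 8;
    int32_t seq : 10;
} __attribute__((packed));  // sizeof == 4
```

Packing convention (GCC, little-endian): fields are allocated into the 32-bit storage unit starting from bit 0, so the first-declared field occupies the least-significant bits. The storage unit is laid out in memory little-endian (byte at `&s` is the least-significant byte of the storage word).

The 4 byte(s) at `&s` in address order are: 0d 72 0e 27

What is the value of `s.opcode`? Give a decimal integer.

[0]=0x0d [1]=0x72 [2]=0x0e [3]=0x27 (little-endian) → word 0x270e720d
prio:14 @ bit 0 → (0x270e720d>>0)&0x3fff = 0x320d
opcode:8 @ bit 14 → (0x270e720d>>14)&0xff = 0x39  ←
seq:10 @ bit 22 → (0x270e720d>>22)&0x3ff = 0x9c
opcode signed 8b, MSB=0: value = 57

57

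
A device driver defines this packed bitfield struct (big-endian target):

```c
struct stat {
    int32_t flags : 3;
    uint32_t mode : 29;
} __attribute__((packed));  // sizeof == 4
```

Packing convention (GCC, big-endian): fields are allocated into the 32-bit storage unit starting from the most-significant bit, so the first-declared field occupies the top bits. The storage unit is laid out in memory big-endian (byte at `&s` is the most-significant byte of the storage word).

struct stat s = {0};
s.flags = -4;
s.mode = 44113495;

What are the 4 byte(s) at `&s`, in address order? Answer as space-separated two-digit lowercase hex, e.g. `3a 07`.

flags (3b) val=-4 bits=0x4 at bit 29: 0x80000000
mode (29b) val=44113495 bits=0x2a11e57 at bit 0: 0x82a11e57
word = 0x82a11e57 → big-endian bytes:
  [0]=0x82  [1]=0xa1  [2]=0x1e  [3]=0x57

82 a1 1e 57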